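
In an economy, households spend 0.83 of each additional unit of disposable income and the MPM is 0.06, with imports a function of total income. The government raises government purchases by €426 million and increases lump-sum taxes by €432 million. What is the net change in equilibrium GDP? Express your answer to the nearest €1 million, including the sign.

Expenditure multiplier = 1/(1 − c + m) = 1/(1 − 0.83 + 0.06) = 1/0.23 ≈ 4.348.
ΔG contributes k·ΔG = (+€426 million) / 0.23 ≈ +€1,852.2 million.
ΔT of +€432 million changes first-round spending by −c·ΔT = −€358.56 million, contributing k·(−c·ΔT) = (−€358.56 million) / 0.23 ≈ −€1,559 million.
Net ΔY = k(ΔG − c·ΔT) = (+€67.44 million) / 0.23 ≈ +€293 million.

+€293 million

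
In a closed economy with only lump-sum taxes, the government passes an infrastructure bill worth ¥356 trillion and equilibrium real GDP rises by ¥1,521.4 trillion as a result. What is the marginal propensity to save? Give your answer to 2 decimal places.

0.23

Implied spending multiplier k = ΔY/ΔG = 1,521.4/356 ≈ 4.2736.
Since k = 1/(1 − MPC), MPC = 1 − 1/k = 1 − ΔG/ΔY = 1 − 356/1,521.4 ≈ 0.77.
MPS = 1 − MPC = 0.23.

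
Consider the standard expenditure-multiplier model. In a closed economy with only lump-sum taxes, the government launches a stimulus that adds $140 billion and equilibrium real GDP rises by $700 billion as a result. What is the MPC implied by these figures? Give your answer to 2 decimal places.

0.80

Implied spending multiplier k = ΔY/ΔG = 700/140 = 5.
Since k = 1/(1 − MPC), MPC = 1 − 1/k = 1 − ΔG/ΔY = 1 − 140/700 = 0.80.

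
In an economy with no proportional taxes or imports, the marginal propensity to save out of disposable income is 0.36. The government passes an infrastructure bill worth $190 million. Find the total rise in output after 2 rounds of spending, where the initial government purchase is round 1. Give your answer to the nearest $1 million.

MPC = 1 − MPS = 1 − 0.36 = 0.64.
Round 1 adds ΔG = $190 million; each later round is MPC = 0.64 times the previous.
After 2 rounds: 190 + 121.6 = ΔG·(1 − c^2)/(1 − c) = 190 × (1 − 0.4096)/0.36 ≈ $312 million.

$312 million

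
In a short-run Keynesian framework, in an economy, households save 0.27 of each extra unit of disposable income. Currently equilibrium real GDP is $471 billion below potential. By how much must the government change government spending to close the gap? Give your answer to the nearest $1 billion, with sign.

+$127 billion

MPC = 1 − MPS = 1 − 0.27 = 0.73.
Spending multiplier = 1/(1 − MPC) = 1/(1 − 0.73) = 1/0.27 ≈ 3.704.
Need ΔY = +$471 billion, so ΔG = ΔY/k = (+$471 billion) × 0.27 ≈ +$127 billion.
The government should increase government spending by $127 billion.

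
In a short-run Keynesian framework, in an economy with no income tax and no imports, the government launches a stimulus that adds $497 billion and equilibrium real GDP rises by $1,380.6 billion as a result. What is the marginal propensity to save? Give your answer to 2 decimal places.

Implied spending multiplier k = ΔY/ΔG = 1,380.6/497 ≈ 2.7779.
Since k = 1/(1 − MPC), MPC = 1 − 1/k = 1 − ΔG/ΔY = 1 − 497/1,380.6 ≈ 0.64.
MPS = 1 − MPC = 0.36.

0.36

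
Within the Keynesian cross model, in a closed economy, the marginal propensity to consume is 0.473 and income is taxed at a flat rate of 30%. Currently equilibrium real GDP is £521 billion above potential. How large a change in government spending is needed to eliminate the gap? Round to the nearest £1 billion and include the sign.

−£348 billion

Spending multiplier = 1/(1 − c(1−t)) = 1/(1 − 0.473×0.7) = 1/0.6689 ≈ 1.495.
Need ΔY = −£521 billion, so ΔG = ΔY/k = (−£521 billion) × 0.6689 ≈ −£348 billion.
The government should cut government spending by £348 billion.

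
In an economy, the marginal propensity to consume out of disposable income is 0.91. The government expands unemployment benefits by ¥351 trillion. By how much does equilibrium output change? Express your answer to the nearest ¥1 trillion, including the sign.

+¥3,549 trillion

The transfer change shifts disposable income by +¥351 trillion, so first-round consumption changes by c·ΔTR = 0.91 × (+¥351 trillion) = +¥319.41 trillion.
Expenditure multiplier = 1/(1 − MPC) = 1/(1 − 0.91) = 1/0.09 ≈ 11.111.
The transfer multiplier is c × k ≈ 10.111, so ΔY = k × (c·ΔTR) = (+¥319.41 trillion) / 0.09 = +¥3,549 trillion.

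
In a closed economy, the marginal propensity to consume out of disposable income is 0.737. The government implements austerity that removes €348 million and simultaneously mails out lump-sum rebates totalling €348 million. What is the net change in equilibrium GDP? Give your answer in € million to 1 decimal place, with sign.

Expenditure multiplier = 1/(1 − MPC) = 1/(1 − 0.737) = 1/0.263 ≈ 3.802.
ΔG contributes k·ΔG = (−€348 million) / 0.263 ≈ −€1,323.2 million.
ΔT of −€348 million changes first-round spending by −c·ΔT = +€256.476 million, contributing k·(−c·ΔT) = (+€256.476 million) / 0.263 ≈ +€975.2 million.
With ΔG = ΔT and no other leakages, the balanced-budget multiplier is 1, so ΔY = ΔG = −€348 million.

−€348.0 million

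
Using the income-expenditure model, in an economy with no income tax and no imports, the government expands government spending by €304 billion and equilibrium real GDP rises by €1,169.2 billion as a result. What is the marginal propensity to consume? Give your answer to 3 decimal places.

0.740

Implied spending multiplier k = ΔY/ΔG = 1,169.2/304 ≈ 3.8461.
Since k = 1/(1 − MPC), MPC = 1 − 1/k = 1 − ΔG/ΔY = 1 − 304/1,169.2 ≈ 0.740.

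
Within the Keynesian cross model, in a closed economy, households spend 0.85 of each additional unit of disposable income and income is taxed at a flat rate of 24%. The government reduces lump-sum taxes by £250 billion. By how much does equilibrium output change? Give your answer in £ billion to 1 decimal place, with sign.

A lump-sum tax change of −£250 billion shifts disposable income by +£250 billion; first-round consumption changes by −c × ΔT = −0.85 × (−£250 billion) = +£212.5 billion.
Expenditure multiplier = 1/(1 − c(1−t)) = 1/(1 − 0.85×0.76) = 1/0.354 ≈ 2.825.
The tax multiplier is −c × k ≈ −2.401, so ΔY = k × (−c·ΔT) = (+£212.5 billion) / 0.354 ≈ +£600.3 billion.

+£600.3 billion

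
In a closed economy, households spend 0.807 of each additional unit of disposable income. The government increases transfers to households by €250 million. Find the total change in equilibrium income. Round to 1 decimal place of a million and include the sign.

+€1,045.3 million

The transfer change shifts disposable income by +€250 million, so first-round consumption changes by c·ΔTR = 0.807 × (+€250 million) = +€201.75 million.
Expenditure multiplier = 1/(1 − MPC) = 1/(1 − 0.807) = 1/0.193 ≈ 5.181.
The transfer multiplier is c × k ≈ 4.181, so ΔY = k × (c·ΔTR) = (+€201.75 million) / 0.193 ≈ +€1,045.3 million.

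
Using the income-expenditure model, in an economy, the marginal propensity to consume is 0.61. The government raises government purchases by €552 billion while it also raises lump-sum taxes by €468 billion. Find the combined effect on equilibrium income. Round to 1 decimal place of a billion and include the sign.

Expenditure multiplier = 1/(1 − MPC) = 1/(1 − 0.61) = 1/0.39 ≈ 2.564.
ΔG contributes k·ΔG = (+€552 billion) / 0.39 ≈ +€1,415.4 billion.
ΔT of +€468 billion changes first-round spending by −c·ΔT = −€285.48 billion, contributing k·(−c·ΔT) = (−€285.48 billion) / 0.39 = −€732 billion.
Net ΔY = k(ΔG − c·ΔT) = (+€266.52 billion) / 0.39 ≈ +€683.4 billion.

+€683.4 billion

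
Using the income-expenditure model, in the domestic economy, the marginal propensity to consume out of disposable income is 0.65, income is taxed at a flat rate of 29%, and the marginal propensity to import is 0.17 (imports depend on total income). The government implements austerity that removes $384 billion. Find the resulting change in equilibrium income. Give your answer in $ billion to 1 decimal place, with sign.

−$542.0 billion

Government-spending multiplier = 1/(1 − c(1−t) + m) = 1/(1 − 0.65×0.71 + 0.17) = 1/0.7085 ≈ 1.411.
ΔY = k × ΔG = (−$384 billion) / 0.7085 ≈ −$542 billion.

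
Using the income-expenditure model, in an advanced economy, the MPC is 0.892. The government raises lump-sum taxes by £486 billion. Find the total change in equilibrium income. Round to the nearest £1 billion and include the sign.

−£4,014 billion

A lump-sum tax change of +£486 billion shifts disposable income by −£486 billion; first-round consumption changes by −c × ΔT = −0.892 × (+£486 billion) = −£433.512 billion.
Expenditure multiplier = 1/(1 − MPC) = 1/(1 − 0.892) = 1/0.108 ≈ 9.259.
The tax multiplier is −c × k ≈ −8.259, so ΔY = k × (−c·ΔT) = (−£433.512 billion) / 0.108 = −£4,014 billion.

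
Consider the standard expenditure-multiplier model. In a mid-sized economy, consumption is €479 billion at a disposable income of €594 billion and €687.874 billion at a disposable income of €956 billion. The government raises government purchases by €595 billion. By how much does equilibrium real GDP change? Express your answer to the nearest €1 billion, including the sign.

MPC = ΔC/ΔYd = (687.874 − 479)/(956 − 594) = 208.874/362 = 0.577.
Spending multiplier = 1/(1 − MPC) = 1/(1 − 0.577) = 1/0.423 ≈ 2.364.
ΔY = k × ΔG = (+€595 billion) / 0.423 ≈ +€1,407 billion.

+€1,407 billion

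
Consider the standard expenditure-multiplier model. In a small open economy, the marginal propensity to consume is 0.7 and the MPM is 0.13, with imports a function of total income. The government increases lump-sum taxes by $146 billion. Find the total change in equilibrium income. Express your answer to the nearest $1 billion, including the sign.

−$238 billion

A lump-sum tax change of +$146 billion shifts disposable income by −$146 billion; first-round consumption changes by −c × ΔT = −0.7 × (+$146 billion) = −$102.2 billion.
Expenditure multiplier = 1/(1 − c + m) = 1/(1 − 0.7 + 0.13) = 1/0.43 ≈ 2.326.
The tax multiplier is −c × k ≈ −1.628, so ΔY = k × (−c·ΔT) = (−$102.2 billion) / 0.43 ≈ −$238 billion.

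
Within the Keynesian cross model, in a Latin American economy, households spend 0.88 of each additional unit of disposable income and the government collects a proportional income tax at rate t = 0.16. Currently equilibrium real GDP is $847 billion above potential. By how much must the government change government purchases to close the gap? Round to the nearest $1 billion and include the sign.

−$221 billion

Spending multiplier = 1/(1 − c(1−t)) = 1/(1 − 0.88×0.84) = 1/0.2608 ≈ 3.834.
Need ΔY = −$847 billion, so ΔG = ΔY/k = (−$847 billion) × 0.2608 ≈ −$221 billion.
The government should cut government purchases by $221 billion.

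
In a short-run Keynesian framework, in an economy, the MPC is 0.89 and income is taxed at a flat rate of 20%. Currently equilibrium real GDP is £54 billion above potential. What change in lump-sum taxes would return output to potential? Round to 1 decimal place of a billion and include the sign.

Spending multiplier = 1/(1 − c(1−t)) = 1/(1 − 0.89×0.8) = 1/0.288 ≈ 3.472.
Tax multiplier = −c·k = −0.89/0.288 ≈ −3.09. Need ΔY = −£54 billion, so ΔT = ΔY/(−c·k) = −(−£54 billion) × 0.288 / 0.89 ≈ +£17.5 billion.
The government should raise lump-sum taxes by £17.5 billion.

+£17.5 billion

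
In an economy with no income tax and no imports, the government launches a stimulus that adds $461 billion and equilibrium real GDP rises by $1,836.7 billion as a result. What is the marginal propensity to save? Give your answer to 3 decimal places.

Implied spending multiplier k = ΔY/ΔG = 1,836.7/461 ≈ 3.9842.
Since k = 1/(1 − MPC), MPC = 1 − 1/k = 1 − ΔG/ΔY = 1 − 461/1,836.7 ≈ 0.749.
MPS = 1 − MPC = 0.251.

0.251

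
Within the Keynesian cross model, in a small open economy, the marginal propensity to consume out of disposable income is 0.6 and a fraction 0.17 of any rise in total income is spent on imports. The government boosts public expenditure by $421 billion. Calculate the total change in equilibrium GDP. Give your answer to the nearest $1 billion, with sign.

+$739 billion

Spending multiplier = 1/(1 − c + m) = 1/(1 − 0.6 + 0.17) = 1/0.57 ≈ 1.754.
ΔY = k × ΔG = (+$421 billion) / 0.57 ≈ +$739 billion.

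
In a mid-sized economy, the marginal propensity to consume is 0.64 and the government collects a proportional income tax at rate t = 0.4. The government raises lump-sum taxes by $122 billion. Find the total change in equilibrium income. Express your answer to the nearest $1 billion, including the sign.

A lump-sum tax change of +$122 billion shifts disposable income by −$122 billion; first-round consumption changes by −c × ΔT = −0.64 × (+$122 billion) = −$78.08 billion.
Expenditure multiplier = 1/(1 − c(1−t)) = 1/(1 − 0.64×0.6) = 1/0.616 ≈ 1.623.
The tax multiplier is −c × k ≈ −1.039, so ΔY = k × (−c·ΔT) = (−$78.08 billion) / 0.616 ≈ −$127 billion.

−$127 billion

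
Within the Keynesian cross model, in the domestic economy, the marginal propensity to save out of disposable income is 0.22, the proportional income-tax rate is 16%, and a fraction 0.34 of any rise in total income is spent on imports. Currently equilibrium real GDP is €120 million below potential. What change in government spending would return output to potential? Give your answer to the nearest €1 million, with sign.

+€82 million

MPC = 1 − MPS = 1 − 0.22 = 0.78.
Spending multiplier = 1/(1 − c(1−t) + m) = 1/(1 − 0.78×0.84 + 0.34) = 1/0.6848 ≈ 1.46.
Need ΔY = +€120 million, so ΔG = ΔY/k = (+€120 million) × 0.6848 ≈ +€82 million.
The government should increase government spending by €82 million.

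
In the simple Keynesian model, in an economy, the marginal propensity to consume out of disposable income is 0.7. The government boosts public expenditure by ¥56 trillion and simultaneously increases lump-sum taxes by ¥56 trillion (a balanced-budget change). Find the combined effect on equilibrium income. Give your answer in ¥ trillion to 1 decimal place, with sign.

Expenditure multiplier = 1/(1 − MPC) = 1/(1 − 0.7) = 1/0.3 ≈ 3.333.
ΔG contributes k·ΔG = (+¥56 trillion) / 0.3 ≈ +¥186.7 trillion.
ΔT of +¥56 trillion changes first-round spending by −c·ΔT = −¥39.2 trillion, contributing k·(−c·ΔT) = (−¥39.2 trillion) / 0.3 ≈ −¥130.7 trillion.
With ΔG = ΔT and no other leakages, the balanced-budget multiplier is 1, so ΔY = ΔG = +¥56 trillion.

+¥56.0 trillion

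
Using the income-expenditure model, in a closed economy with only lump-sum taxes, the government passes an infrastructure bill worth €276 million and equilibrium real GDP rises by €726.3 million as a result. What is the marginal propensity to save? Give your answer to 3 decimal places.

0.380

Implied spending multiplier k = ΔY/ΔG = 726.3/276 ≈ 2.6315.
Since k = 1/(1 − MPC), MPC = 1 − 1/k = 1 − ΔG/ΔY = 1 − 276/726.3 ≈ 0.620.
MPS = 1 − MPC = 0.380.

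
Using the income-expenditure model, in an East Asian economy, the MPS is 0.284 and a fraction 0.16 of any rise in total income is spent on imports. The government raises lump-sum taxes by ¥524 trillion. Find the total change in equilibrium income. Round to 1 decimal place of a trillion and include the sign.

−¥845.0 trillion

MPC = 1 − MPS = 1 − 0.284 = 0.716.
A lump-sum tax change of +¥524 trillion shifts disposable income by −¥524 trillion; first-round consumption changes by −c × ΔT = −0.716 × (+¥524 trillion) = −¥375.184 trillion.
Expenditure multiplier = 1/(1 − c + m) = 1/(1 − 0.716 + 0.16) = 1/0.444 ≈ 2.252.
The tax multiplier is −c × k ≈ −1.613, so ΔY = k × (−c·ΔT) = (−¥375.184 trillion) / 0.444 ≈ −¥845 trillion.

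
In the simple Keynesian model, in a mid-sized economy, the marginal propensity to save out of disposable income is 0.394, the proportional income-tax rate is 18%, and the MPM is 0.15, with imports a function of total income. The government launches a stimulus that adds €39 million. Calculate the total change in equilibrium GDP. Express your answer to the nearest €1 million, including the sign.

+€60 million

MPC = 1 − MPS = 1 − 0.394 = 0.606.
Spending multiplier = 1/(1 − c(1−t) + m) = 1/(1 − 0.606×0.82 + 0.15) = 1/0.65308 ≈ 1.531.
ΔY = k × ΔG = (+€39 million) / 0.65308 ≈ +€60 million.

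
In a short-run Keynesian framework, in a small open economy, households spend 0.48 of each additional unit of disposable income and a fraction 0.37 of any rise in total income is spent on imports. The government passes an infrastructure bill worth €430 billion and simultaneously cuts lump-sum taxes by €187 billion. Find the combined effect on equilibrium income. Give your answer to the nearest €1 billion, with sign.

+€584 billion

Expenditure multiplier = 1/(1 − c + m) = 1/(1 − 0.48 + 0.37) = 1/0.89 ≈ 1.124.
ΔG contributes k·ΔG = (+€430 billion) / 0.89 ≈ +€483.1 billion.
ΔT of −€187 billion changes first-round spending by −c·ΔT = +€89.76 billion, contributing k·(−c·ΔT) = (+€89.76 billion) / 0.89 ≈ +€100.9 billion.
Net ΔY = k(ΔG − c·ΔT) = (+€519.76 billion) / 0.89 = +€584 billion.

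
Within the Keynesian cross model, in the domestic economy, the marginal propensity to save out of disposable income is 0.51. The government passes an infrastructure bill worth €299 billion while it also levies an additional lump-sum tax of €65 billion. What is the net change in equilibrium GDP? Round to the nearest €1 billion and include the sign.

MPC = 1 − MPS = 1 − 0.51 = 0.49.
Expenditure multiplier = 1/(1 − MPC) = 1/(1 − 0.49) = 1/0.51 ≈ 1.961.
ΔG contributes k·ΔG = (+€299 billion) / 0.51 ≈ +€586.3 billion.
ΔT of +€65 billion changes first-round spending by −c·ΔT = −€31.85 billion, contributing k·(−c·ΔT) = (−€31.85 billion) / 0.51 ≈ −€62.5 billion.
Net ΔY = k(ΔG − c·ΔT) = (+€267.15 billion) / 0.51 ≈ +€524 billion.

+€524 billion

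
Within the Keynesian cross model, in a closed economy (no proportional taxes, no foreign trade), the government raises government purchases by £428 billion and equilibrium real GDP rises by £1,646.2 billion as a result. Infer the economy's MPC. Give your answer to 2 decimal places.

Implied spending multiplier k = ΔY/ΔG = 1,646.2/428 ≈ 3.8463.
Since k = 1/(1 − MPC), MPC = 1 − 1/k = 1 − ΔG/ΔY = 1 − 428/1,646.2 ≈ 0.74.

0.74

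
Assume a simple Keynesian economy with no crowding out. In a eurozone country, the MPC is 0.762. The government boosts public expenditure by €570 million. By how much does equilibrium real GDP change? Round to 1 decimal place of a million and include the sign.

Spending multiplier = 1/(1 − MPC) = 1/(1 − 0.762) = 1/0.238 ≈ 4.202.
ΔY = k × ΔG = (+€570 million) / 0.238 ≈ +€2,395 million.

+€2,395.0 million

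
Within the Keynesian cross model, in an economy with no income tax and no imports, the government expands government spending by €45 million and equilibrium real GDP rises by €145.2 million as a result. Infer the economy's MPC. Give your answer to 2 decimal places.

Implied spending multiplier k = ΔY/ΔG = 145.2/45 ≈ 3.2267.
Since k = 1/(1 − MPC), MPC = 1 − 1/k = 1 − ΔG/ΔY = 1 − 45/145.2 ≈ 0.69.

0.69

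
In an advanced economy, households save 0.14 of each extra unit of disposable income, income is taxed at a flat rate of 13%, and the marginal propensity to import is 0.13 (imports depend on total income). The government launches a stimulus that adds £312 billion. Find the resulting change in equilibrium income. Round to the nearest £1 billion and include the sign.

MPC = 1 − MPS = 1 − 0.14 = 0.86.
Expenditure multiplier = 1/(1 − c(1−t) + m) = 1/(1 − 0.86×0.87 + 0.13) = 1/0.3818 ≈ 2.619.
ΔY = k × ΔG = (+£312 billion) / 0.3818 ≈ +£817 billion.

+£817 billion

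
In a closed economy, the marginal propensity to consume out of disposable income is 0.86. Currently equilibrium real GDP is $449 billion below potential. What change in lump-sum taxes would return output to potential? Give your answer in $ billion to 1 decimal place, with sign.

Spending multiplier = 1/(1 − MPC) = 1/(1 − 0.86) = 1/0.14 ≈ 7.143.
Tax multiplier = −c·k = −0.86/0.14 ≈ −6.143. Need ΔY = +$449 billion, so ΔT = ΔY/(−c·k) = −(+$449 billion) × 0.14 / 0.86 ≈ −$73.1 billion.
The government should cut lump-sum taxes by $73.1 billion.

−$73.1 billion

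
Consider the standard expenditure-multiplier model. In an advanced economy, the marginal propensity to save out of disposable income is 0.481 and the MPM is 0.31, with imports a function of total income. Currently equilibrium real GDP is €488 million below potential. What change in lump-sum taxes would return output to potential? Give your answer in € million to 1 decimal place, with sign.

MPC = 1 − MPS = 1 − 0.481 = 0.519.
Spending multiplier = 1/(1 − c + m) = 1/(1 − 0.519 + 0.31) = 1/0.791 ≈ 1.264.
Tax multiplier = −c·k = −0.519/0.791 ≈ −0.656. Need ΔY = +€488 million, so ΔT = ΔY/(−c·k) = −(+€488 million) × 0.791 / 0.519 ≈ −€743.8 million.
The government should cut lump-sum taxes by €743.8 million.

−€743.8 million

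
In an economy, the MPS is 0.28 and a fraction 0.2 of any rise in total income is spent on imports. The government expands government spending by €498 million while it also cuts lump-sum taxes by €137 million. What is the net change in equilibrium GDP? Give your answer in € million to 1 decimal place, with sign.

+€1,243.0 million

MPC = 1 − MPS = 1 − 0.28 = 0.72.
Expenditure multiplier = 1/(1 − c + m) = 1/(1 − 0.72 + 0.2) = 1/0.48 ≈ 2.083.
ΔG contributes k·ΔG = (+€498 million) / 0.48 = +€1,037.5 million.
ΔT of −€137 million changes first-round spending by −c·ΔT = +€98.64 million, contributing k·(−c·ΔT) = (+€98.64 million) / 0.48 = +€205.5 million.
Net ΔY = k(ΔG − c·ΔT) = (+€596.64 million) / 0.48 = +€1,243 million.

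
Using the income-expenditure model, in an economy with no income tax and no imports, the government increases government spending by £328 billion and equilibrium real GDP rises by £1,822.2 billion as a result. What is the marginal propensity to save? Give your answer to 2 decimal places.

0.18

Implied spending multiplier k = ΔY/ΔG = 1,822.2/328 ≈ 5.5555.
Since k = 1/(1 − MPC), MPC = 1 − 1/k = 1 − ΔG/ΔY = 1 − 328/1,822.2 ≈ 0.82.
MPS = 1 − MPC = 0.18.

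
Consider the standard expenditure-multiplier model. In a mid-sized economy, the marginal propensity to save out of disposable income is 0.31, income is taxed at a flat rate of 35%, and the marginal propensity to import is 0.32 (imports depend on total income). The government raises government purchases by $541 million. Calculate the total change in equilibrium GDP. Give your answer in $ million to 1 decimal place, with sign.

+$620.8 million

MPC = 1 − MPS = 1 − 0.31 = 0.69.
Expenditure multiplier = 1/(1 − c(1−t) + m) = 1/(1 − 0.69×0.65 + 0.32) = 1/0.8715 ≈ 1.147.
ΔY = k × ΔG = (+$541 million) / 0.8715 ≈ +$620.8 million.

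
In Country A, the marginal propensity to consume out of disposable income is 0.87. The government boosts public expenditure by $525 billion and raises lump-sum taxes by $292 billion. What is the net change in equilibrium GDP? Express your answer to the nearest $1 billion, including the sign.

Expenditure multiplier = 1/(1 − MPC) = 1/(1 − 0.87) = 1/0.13 ≈ 7.692.
ΔG contributes k·ΔG = (+$525 billion) / 0.13 ≈ +$4,038.5 billion.
ΔT of +$292 billion changes first-round spending by −c·ΔT = −$254.04 billion, contributing k·(−c·ΔT) = (−$254.04 billion) / 0.13 ≈ −$1,954.2 billion.
Net ΔY = k(ΔG − c·ΔT) = (+$270.96 billion) / 0.13 ≈ +$2,084 billion.

+$2,084 billion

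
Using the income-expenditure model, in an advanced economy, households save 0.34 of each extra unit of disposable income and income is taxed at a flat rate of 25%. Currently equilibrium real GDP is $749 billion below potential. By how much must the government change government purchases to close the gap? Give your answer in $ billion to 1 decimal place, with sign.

MPC = 1 − MPS = 1 − 0.34 = 0.66.
Spending multiplier = 1/(1 − c(1−t)) = 1/(1 − 0.66×0.75) = 1/0.505 ≈ 1.98.
Need ΔY = +$749 billion, so ΔG = ΔY/k = (+$749 billion) × 0.505 ≈ +$378.2 billion.
The government should increase government purchases by $378.2 billion.

+$378.2 billion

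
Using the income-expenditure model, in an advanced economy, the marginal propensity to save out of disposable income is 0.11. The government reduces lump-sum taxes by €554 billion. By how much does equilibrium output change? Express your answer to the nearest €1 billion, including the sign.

MPC = 1 − MPS = 1 − 0.11 = 0.89.
A lump-sum tax change of −€554 billion shifts disposable income by +€554 billion; first-round consumption changes by −c × ΔT = −0.89 × (−€554 billion) = +€493.06 billion.
Expenditure multiplier = 1/(1 − MPC) = 1/(1 − 0.89) = 1/0.11 ≈ 9.091.
The tax multiplier is −c × k ≈ −8.091, so ΔY = k × (−c·ΔT) = (+€493.06 billion) / 0.11 ≈ +€4,482 billion.

+€4,482 billion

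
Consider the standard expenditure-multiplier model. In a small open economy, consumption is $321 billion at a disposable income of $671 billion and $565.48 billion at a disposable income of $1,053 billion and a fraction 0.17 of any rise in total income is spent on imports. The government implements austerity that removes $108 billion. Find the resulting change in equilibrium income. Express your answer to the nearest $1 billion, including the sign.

−$204 billion

MPC = ΔC/ΔYd = (565.48 − 321)/(1,053 − 671) = 244.48/382 = 0.64.
Spending multiplier = 1/(1 − c + m) = 1/(1 − 0.64 + 0.17) = 1/0.53 ≈ 1.887.
ΔY = k × ΔG = (−$108 billion) / 0.53 ≈ −$204 billion.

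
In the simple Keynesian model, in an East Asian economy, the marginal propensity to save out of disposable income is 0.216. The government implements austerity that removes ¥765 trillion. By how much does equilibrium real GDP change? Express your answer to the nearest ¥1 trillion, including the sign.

MPC = 1 − MPS = 1 − 0.216 = 0.784.
Government-spending multiplier = 1/(1 − MPC) = 1/(1 − 0.784) = 1/0.216 ≈ 4.63.
ΔY = k × ΔG = (−¥765 trillion) / 0.216 ≈ −¥3,542 trillion.

−¥3,542 trillion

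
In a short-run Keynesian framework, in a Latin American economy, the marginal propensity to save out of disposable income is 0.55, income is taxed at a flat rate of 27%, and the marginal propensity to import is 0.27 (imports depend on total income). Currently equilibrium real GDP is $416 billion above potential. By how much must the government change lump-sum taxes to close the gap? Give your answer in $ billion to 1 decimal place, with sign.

MPC = 1 − MPS = 1 − 0.55 = 0.45.
Spending multiplier = 1/(1 − c(1−t) + m) = 1/(1 − 0.45×0.73 + 0.27) = 1/0.9415 ≈ 1.062.
Tax multiplier = −c·k = −0.45/0.9415 ≈ −0.478. Need ΔY = −$416 billion, so ΔT = ΔY/(−c·k) = −(−$416 billion) × 0.9415 / 0.45 ≈ +$870.4 billion.
The government should raise lump-sum taxes by $870.4 billion.

+$870.4 billion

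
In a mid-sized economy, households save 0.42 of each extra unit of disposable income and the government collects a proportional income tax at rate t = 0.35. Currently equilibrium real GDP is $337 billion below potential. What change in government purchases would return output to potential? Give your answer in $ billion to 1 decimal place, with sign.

MPC = 1 − MPS = 1 − 0.42 = 0.58.
Spending multiplier = 1/(1 − c(1−t)) = 1/(1 − 0.58×0.65) = 1/0.623 ≈ 1.605.
Need ΔY = +$337 billion, so ΔG = ΔY/k = (+$337 billion) × 0.623 ≈ +$210 billion.
The government should increase government purchases by $210 billion.

+$210.0 billion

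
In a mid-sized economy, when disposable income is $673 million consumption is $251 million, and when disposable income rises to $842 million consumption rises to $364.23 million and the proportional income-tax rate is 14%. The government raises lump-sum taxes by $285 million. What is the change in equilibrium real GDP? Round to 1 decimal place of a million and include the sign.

−$450.6 million

MPC = ΔC/ΔYd = (364.23 − 251)/(842 − 673) = 113.23/169 = 0.67.
A lump-sum tax change of +$285 million shifts disposable income by −$285 million; first-round consumption changes by −c × ΔT = −0.67 × (+$285 million) = −$190.95 million.
Expenditure multiplier = 1/(1 − c(1−t)) = 1/(1 − 0.67×0.86) = 1/0.4238 ≈ 2.36.
The tax multiplier is −c × k ≈ −1.581, so ΔY = k × (−c·ΔT) = (−$190.95 million) / 0.4238 ≈ −$450.6 million.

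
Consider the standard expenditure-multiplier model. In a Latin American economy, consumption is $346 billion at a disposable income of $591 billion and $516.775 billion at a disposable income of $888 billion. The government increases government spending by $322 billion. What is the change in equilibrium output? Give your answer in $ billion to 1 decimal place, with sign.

+$757.6 billion

MPC = ΔC/ΔYd = (516.775 − 346)/(888 − 591) = 170.775/297 = 0.575.
Government-spending multiplier = 1/(1 − MPC) = 1/(1 − 0.575) = 1/0.425 ≈ 2.353.
ΔY = k × ΔG = (+$322 billion) / 0.425 ≈ +$757.6 billion.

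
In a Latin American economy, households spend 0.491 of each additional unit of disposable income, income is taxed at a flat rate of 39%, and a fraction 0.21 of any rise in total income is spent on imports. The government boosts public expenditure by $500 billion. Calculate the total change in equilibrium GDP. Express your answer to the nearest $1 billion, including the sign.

+$549 billion

Expenditure multiplier = 1/(1 − c(1−t) + m) = 1/(1 − 0.491×0.61 + 0.21) = 1/0.91049 ≈ 1.098.
ΔY = k × ΔG = (+$500 billion) / 0.91049 ≈ +$549 billion.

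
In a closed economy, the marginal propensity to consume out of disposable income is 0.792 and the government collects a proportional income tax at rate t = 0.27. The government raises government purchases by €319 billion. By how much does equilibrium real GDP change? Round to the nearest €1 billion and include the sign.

Expenditure multiplier = 1/(1 − c(1−t)) = 1/(1 − 0.792×0.73) = 1/0.42184 ≈ 2.371.
ΔY = k × ΔG = (+€319 billion) / 0.42184 ≈ +€756 billion.

+€756 billion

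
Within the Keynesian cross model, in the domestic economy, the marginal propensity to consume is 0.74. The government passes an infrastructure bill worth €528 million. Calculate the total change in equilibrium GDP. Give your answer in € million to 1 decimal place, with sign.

Spending multiplier = 1/(1 − MPC) = 1/(1 − 0.74) = 1/0.26 ≈ 3.846.
ΔY = k × ΔG = (+€528 million) / 0.26 ≈ +€2,030.8 million.

+€2,030.8 million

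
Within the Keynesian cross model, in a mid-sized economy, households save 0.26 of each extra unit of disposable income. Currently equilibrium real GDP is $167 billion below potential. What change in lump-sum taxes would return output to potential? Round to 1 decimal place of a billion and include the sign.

−$58.7 billion

MPC = 1 − MPS = 1 − 0.26 = 0.74.
Spending multiplier = 1/(1 − MPC) = 1/(1 − 0.74) = 1/0.26 ≈ 3.846.
Tax multiplier = −c·k = −0.74/0.26 ≈ −2.846. Need ΔY = +$167 billion, so ΔT = ΔY/(−c·k) = −(+$167 billion) × 0.26 / 0.74 ≈ −$58.7 billion.
The government should cut lump-sum taxes by $58.7 billion.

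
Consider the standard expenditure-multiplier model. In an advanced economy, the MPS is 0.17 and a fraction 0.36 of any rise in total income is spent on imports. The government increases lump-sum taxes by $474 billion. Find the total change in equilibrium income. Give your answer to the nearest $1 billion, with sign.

−$742 billion

MPC = 1 − MPS = 1 − 0.17 = 0.83.
A lump-sum tax change of +$474 billion shifts disposable income by −$474 billion; first-round consumption changes by −c × ΔT = −0.83 × (+$474 billion) = −$393.42 billion.
Expenditure multiplier = 1/(1 − c + m) = 1/(1 − 0.83 + 0.36) = 1/0.53 ≈ 1.887.
The tax multiplier is −c × k ≈ −1.566, so ΔY = k × (−c·ΔT) = (−$393.42 billion) / 0.53 ≈ −$742 billion.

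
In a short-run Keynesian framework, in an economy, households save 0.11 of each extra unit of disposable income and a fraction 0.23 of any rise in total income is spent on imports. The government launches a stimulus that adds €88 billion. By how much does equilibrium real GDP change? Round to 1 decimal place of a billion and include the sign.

+€258.8 billion

MPC = 1 − MPS = 1 − 0.11 = 0.89.
Spending multiplier = 1/(1 − c + m) = 1/(1 − 0.89 + 0.23) = 1/0.34 ≈ 2.941.
ΔY = k × ΔG = (+€88 billion) / 0.34 ≈ +€258.8 billion.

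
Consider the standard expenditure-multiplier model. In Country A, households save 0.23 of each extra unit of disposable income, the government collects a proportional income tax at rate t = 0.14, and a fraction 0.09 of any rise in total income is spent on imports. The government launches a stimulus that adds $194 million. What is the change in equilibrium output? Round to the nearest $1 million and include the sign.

+$453 million

MPC = 1 − MPS = 1 − 0.23 = 0.77.
Government-spending multiplier = 1/(1 − c(1−t) + m) = 1/(1 − 0.77×0.86 + 0.09) = 1/0.4278 ≈ 2.338.
ΔY = k × ΔG = (+$194 million) / 0.4278 ≈ +$453 million.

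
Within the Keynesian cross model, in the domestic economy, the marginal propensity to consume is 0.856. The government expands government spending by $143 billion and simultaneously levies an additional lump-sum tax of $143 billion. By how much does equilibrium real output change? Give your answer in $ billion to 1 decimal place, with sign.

+$143.0 billion

Expenditure multiplier = 1/(1 − MPC) = 1/(1 − 0.856) = 1/0.144 ≈ 6.944.
ΔG contributes k·ΔG = (+$143 billion) / 0.144 ≈ +$993.1 billion.
ΔT of +$143 billion changes first-round spending by −c·ΔT = −$122.408 billion, contributing k·(−c·ΔT) = (−$122.408 billion) / 0.144 ≈ −$850.1 billion.
With ΔG = ΔT and no other leakages, the balanced-budget multiplier is 1, so ΔY = ΔG = +$143 billion.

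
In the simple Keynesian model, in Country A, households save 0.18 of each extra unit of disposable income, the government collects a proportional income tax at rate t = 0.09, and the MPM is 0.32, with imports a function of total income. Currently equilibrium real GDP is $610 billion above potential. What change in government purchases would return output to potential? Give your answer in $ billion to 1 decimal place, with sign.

−$350.0 billion

MPC = 1 − MPS = 1 − 0.18 = 0.82.
Spending multiplier = 1/(1 − c(1−t) + m) = 1/(1 − 0.82×0.91 + 0.32) = 1/0.5738 ≈ 1.743.
Need ΔY = −$610 billion, so ΔG = ΔY/k = (−$610 billion) × 0.5738 ≈ −$350 billion.
The government should cut government purchases by $350 billion.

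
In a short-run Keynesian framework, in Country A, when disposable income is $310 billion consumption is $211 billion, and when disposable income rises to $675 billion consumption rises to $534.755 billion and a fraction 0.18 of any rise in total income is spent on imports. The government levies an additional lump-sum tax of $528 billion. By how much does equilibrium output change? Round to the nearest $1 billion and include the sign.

−$1,598 billion

MPC = ΔC/ΔYd = (534.755 − 211)/(675 − 310) = 323.755/365 = 0.887.
A lump-sum tax change of +$528 billion shifts disposable income by −$528 billion; first-round consumption changes by −c × ΔT = −0.887 × (+$528 billion) = −$468.336 billion.
Expenditure multiplier = 1/(1 − c + m) = 1/(1 − 0.887 + 0.18) = 1/0.293 ≈ 3.413.
The tax multiplier is −c × k ≈ −3.027, so ΔY = k × (−c·ΔT) = (−$468.336 billion) / 0.293 ≈ −$1,598 billion.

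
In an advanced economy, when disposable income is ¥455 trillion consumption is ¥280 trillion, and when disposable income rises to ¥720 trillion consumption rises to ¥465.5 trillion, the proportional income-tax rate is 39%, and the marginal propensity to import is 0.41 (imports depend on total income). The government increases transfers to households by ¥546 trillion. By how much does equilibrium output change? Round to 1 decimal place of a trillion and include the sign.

MPC = ΔC/ΔYd = (465.5 − 280)/(720 − 455) = 185.5/265 = 0.7.
The transfer change shifts disposable income by +¥546 trillion, so first-round consumption changes by c·ΔTR = 0.7 × (+¥546 trillion) = +¥382.2 trillion.
Expenditure multiplier = 1/(1 − c(1−t) + m) = 1/(1 − 0.7×0.61 + 0.41) = 1/0.983 ≈ 1.017.
The transfer multiplier is c × k ≈ 0.712, so ΔY = k × (c·ΔTR) = (+¥382.2 trillion) / 0.983 ≈ +¥388.8 trillion.

+¥388.8 trillion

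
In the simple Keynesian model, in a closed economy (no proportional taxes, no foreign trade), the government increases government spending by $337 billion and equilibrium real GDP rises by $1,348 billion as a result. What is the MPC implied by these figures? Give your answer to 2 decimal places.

0.75

Implied spending multiplier k = ΔY/ΔG = 1,348/337 = 4.
Since k = 1/(1 − MPC), MPC = 1 − 1/k = 1 − ΔG/ΔY = 1 − 337/1,348 = 0.75.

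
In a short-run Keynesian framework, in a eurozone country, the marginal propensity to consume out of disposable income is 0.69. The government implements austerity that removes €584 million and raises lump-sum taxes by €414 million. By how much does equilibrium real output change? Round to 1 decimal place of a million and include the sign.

−€2,805.4 million

Expenditure multiplier = 1/(1 − MPC) = 1/(1 − 0.69) = 1/0.31 ≈ 3.226.
ΔG contributes k·ΔG = (−€584 million) / 0.31 ≈ −€1,883.9 million.
ΔT of +€414 million changes first-round spending by −c·ΔT = −€285.66 million, contributing k·(−c·ΔT) = (−€285.66 million) / 0.31 ≈ −€921.5 million.
Net ΔY = k(ΔG − c·ΔT) = (−€869.66 million) / 0.31 ≈ −€2,805.4 million.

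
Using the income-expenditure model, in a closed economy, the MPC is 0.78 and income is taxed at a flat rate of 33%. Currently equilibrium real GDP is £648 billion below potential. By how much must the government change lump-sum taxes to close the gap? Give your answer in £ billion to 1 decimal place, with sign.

Spending multiplier = 1/(1 − c(1−t)) = 1/(1 − 0.78×0.67) = 1/0.4774 ≈ 2.095.
Tax multiplier = −c·k = −0.78/0.4774 ≈ −1.634. Need ΔY = +£648 billion, so ΔT = ΔY/(−c·k) = −(+£648 billion) × 0.4774 / 0.78 ≈ −£396.6 billion.
The government should cut lump-sum taxes by £396.6 billion.

−£396.6 billion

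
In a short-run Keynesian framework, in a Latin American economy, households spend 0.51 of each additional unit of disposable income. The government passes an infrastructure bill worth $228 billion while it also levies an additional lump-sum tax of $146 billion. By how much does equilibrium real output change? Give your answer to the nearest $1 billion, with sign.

+$313 billion

Expenditure multiplier = 1/(1 − MPC) = 1/(1 − 0.51) = 1/0.49 ≈ 2.041.
ΔG contributes k·ΔG = (+$228 billion) / 0.49 ≈ +$465.3 billion.
ΔT of +$146 billion changes first-round spending by −c·ΔT = −$74.46 billion, contributing k·(−c·ΔT) = (−$74.46 billion) / 0.49 ≈ −$152 billion.
Net ΔY = k(ΔG − c·ΔT) = (+$153.54 billion) / 0.49 ≈ +$313 billion.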